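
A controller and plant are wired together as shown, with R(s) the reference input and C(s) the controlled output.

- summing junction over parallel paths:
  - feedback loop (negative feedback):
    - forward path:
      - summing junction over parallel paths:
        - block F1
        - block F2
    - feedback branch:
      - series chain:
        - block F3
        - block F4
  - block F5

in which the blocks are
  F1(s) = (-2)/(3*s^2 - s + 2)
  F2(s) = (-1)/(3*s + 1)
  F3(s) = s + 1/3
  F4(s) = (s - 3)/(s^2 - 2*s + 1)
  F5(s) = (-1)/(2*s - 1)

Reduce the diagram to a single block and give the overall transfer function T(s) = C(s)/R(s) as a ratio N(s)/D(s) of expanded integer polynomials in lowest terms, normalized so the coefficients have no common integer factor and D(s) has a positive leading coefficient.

[1] parallel reduction of F1, F2 = (-3*s^2 - 5*s - 4)/(9*s^3 + 5*s + 2)
[2] multiply F3, F4 (series) = (3*s^2 - 8*s - 3)/(3*s^2 - 6*s + 3)
[3] close the feedback loop around (F1+F2), (F3*F4) = (-9*s^4 + 3*s^3 + 9*s^2 + 9*s - 12)/(27*s^5 - 63*s^4 + 51*s^3 + 13*s^2 + 50*s + 18)
[4] parallel reduction of [(F1+F2)/(1+(F1+F2)*(F3*F4))], F5, which is the overall transfer function T(s) = C(s)/R(s) in lowest terms

Final answer: (-45*s^5 + 78*s^4 - 36*s^3 - 4*s^2 - 83*s - 6)/(54*s^6 - 153*s^5 + 165*s^4 - 25*s^3 + 87*s^2 - 14*s - 18)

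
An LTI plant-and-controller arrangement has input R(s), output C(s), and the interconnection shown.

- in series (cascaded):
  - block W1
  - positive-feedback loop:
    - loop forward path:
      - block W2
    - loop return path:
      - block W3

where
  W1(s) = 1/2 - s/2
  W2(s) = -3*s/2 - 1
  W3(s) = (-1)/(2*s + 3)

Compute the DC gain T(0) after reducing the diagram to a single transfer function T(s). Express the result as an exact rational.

The answer is -3/4.

Reasoning:
[1] reduce the feedback loop with forward W2 and return W3: (-6*s^2 - 13*s - 6)/(s + 4)
[2] series reduction of W1, [W2/(1-W2*W3)]: (6*s^3 + 7*s^2 - 7*s - 6)/(2*s + 8)
DC gain: substitute s = 0 into T(s) from step 2: T(0) = -6/8 = -3/4.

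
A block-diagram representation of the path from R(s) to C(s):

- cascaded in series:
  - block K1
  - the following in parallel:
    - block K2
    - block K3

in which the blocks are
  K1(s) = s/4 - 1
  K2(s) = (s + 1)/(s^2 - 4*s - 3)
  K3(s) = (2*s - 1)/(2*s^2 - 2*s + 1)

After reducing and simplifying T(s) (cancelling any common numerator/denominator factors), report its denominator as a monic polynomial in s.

First reduce the diagram to T(s).

(1) combine K2, K3 in parallel, giving (4*s^3 - 9*s^2 - 3*s + 4)/(2*s^4 - 10*s^3 + 3*s^2 + 2*s - 3)
(2) reduce the series chain K1, (K2+K3), giving (4*s^4 - 25*s^3 + 33*s^2 + 16*s - 16)/(8*s^4 - 40*s^3 + 12*s^2 + 8*s - 12)
Step 2 gives the fully reduced T(s), with no common factor left to cancel. The denominator's leading coefficient is 8, so divide each of its coefficients by 8 to get the monic form.

Answer: s^4 - 5*s^3 + 3*s^2/2 + s - 3/2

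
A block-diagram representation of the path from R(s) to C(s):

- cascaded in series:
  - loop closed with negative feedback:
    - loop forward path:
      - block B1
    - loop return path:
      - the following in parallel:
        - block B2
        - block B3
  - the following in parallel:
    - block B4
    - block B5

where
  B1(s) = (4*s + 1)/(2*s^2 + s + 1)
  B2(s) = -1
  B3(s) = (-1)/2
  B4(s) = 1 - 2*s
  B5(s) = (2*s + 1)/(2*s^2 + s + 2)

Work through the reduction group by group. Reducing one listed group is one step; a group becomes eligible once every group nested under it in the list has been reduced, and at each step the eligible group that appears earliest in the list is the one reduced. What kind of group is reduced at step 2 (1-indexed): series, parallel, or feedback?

Answer: feedback

Working:
(1) combine B2, B3 in parallel
(2) apply the feedback formula to B1, (B2+B3)
(3) combine B4, B5 in parallel
(4) cascade [B1/(1+B1*(B2+B3))], (B4+B5)
Step 2 collapses a feedback group.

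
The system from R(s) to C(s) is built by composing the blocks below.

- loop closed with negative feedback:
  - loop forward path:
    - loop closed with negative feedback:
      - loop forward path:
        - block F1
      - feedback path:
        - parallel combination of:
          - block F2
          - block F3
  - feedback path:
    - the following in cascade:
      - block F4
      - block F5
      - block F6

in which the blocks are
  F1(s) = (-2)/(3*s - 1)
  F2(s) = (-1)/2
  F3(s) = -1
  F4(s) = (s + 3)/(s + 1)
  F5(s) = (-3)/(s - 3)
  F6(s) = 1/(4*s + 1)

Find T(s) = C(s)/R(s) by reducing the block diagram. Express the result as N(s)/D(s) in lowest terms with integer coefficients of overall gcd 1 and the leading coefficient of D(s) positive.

(1) add F2, F3 (parallel) = (-3)/2
(2) close the feedback loop around F1, (F2+F3) = (-2)/(3*s + 2)
(3) reduce the series chain F4, F5, F6 = (-3*s - 9)/(4*s^3 - 7*s^2 - 14*s - 3)
(4) reduce the feedback loop with forward [F1/(1+F1*(F2+F3))] and return (F4*F5*F6); the result is T(s) itself (integer coefficients, no common factor, positive leading denominator coefficient)

Final answer: (-8*s^3 + 14*s^2 + 28*s + 6)/(12*s^4 - 13*s^3 - 56*s^2 - 31*s + 12)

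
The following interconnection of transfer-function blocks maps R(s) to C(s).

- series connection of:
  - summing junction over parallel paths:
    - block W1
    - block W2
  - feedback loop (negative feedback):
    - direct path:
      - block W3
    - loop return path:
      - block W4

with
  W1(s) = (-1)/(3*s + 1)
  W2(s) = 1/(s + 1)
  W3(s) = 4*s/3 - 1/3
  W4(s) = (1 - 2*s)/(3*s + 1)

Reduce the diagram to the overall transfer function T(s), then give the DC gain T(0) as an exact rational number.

Step 1. sum the parallel branches W1, W2, giving (2*s)/(3*s^2 + 4*s + 1)
Step 2. apply the feedback formula to W3, W4, giving (-12*s^2 - s + 1)/(8*s^2 - 15*s - 2)
Step 3. combine (W1+W2), [W3/(1+W3*W4)] in series, giving (-8*s^2 + 2*s)/(8*s^3 - 7*s^2 - 17*s - 2)
That last expression is T(s); at s = 0 only the constant terms survive, so T(0) = 0/(-2) = 0.

Answer: 0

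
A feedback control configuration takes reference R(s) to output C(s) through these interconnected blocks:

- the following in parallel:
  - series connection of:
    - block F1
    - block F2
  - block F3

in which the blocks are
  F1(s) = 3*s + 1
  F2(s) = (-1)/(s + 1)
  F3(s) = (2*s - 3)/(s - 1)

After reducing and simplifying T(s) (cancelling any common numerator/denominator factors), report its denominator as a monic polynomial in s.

Reducing step by step:

[1] series reduction of F1, F2 -> (-3*s - 1)/(s + 1)
[2] reduce the parallel group (F1*F2), F3 -> (-s^2 + s - 2)/(s^2 - 1)
T(s) is the step-2 result (common factors already cancelled). Leading coefficient of the denominator: 1, so no rescaling is needed.

Answer: s^2 - 1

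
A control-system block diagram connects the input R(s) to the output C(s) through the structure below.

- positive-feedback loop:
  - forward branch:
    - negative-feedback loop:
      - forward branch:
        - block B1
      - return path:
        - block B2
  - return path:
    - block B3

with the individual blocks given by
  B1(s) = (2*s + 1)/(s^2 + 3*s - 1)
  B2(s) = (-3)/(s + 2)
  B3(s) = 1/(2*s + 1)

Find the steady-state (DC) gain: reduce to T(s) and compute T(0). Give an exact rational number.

(1) close the feedback loop around B1, B2 -> (2*s^2 + 5*s + 2)/(s^3 + 5*s^2 - s - 5)
(2) apply the feedback formula to [B1/(1+B1*B2)], B3 -> (2*s^2 + 5*s + 2)/(s^3 + 5*s^2 - 2*s - 7)
DC gain: substitute s = 0 into T(s) from step 2: T(0) = 2/(-7) = -2/7.

Therefore the answer is -2/7.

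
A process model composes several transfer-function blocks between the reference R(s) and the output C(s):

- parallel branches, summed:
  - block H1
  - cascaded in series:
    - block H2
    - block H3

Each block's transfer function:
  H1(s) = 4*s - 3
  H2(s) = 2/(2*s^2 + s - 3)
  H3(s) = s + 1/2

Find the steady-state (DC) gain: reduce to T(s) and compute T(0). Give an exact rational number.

Answer: -10/3

Working:
Step 1: multiply H2, H3 (series) = (2*s + 1)/(2*s^2 + s - 3)
Step 2: add H1, (H2*H3) (parallel) = (8*s^3 - 2*s^2 - 13*s + 10)/(2*s^2 + s - 3)
That last expression is T(s); at s = 0 only the constant terms survive, so T(0) = 10/(-3) = -10/3.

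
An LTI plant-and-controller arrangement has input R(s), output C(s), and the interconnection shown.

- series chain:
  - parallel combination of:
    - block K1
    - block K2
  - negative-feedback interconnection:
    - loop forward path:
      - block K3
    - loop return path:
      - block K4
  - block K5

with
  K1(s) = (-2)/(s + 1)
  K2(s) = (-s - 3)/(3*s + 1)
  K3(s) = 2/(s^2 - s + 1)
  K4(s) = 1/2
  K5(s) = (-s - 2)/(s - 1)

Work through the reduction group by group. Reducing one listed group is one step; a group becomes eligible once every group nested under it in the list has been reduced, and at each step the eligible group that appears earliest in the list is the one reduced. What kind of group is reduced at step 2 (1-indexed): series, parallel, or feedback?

Reducing step by step:

1. sum the parallel branches K1, K2
2. close the feedback loop around K3, K4
3. series reduction of (K1+K2), [K3/(1+K3*K4)], K5
Step 2: feedback.

Answer: feedback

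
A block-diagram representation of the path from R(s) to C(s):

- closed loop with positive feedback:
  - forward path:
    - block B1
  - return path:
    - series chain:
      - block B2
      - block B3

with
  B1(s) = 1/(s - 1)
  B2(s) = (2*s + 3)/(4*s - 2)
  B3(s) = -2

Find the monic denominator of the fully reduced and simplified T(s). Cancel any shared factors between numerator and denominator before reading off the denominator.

1. cascade B2, B3; result (-2*s - 3)/(2*s - 1)
2. apply the feedback formula to B1, (B2*B3); result (2*s - 1)/(2*s^2 - s + 4)
The result of step 2 is T(s) in lowest terms. Its denominator has leading coefficient 2; dividing the denominator through by 2 makes it monic.

Final answer: s^2 - s/2 + 2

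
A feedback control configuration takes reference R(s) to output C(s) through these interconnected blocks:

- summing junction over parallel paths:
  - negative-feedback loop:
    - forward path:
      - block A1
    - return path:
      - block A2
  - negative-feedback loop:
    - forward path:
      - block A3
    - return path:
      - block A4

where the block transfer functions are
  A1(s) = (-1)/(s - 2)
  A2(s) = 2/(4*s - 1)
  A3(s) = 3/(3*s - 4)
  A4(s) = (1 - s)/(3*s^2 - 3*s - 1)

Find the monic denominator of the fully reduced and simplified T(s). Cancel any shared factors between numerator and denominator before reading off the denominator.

First reduce the diagram to T(s).

Step 1 - apply the feedback formula to A1, A2 -> (1 - 4*s)/(4*s^2 - 9*s)
Step 2 - collapse the loop (A3 forward, A4 return) -> (9*s^2 - 9*s - 3)/(9*s^3 - 21*s^2 + 6*s + 7)
Step 3 - reduce the parallel group [A1/(1+A1*A2)], [A3/(1+A3*A4)] -> (-24*s^3 + 24*s^2 + 5*s + 7)/(36*s^5 - 165*s^4 + 213*s^3 - 26*s^2 - 63*s)
Step 3 gives the fully reduced T(s), with no common factor left to cancel. The denominator's leading coefficient is 36, so divide each of its coefficients by 36 to get the monic form.

Answer: s^5 - 55*s^4/12 + 71*s^3/12 - 13*s^2/18 - 7*s/4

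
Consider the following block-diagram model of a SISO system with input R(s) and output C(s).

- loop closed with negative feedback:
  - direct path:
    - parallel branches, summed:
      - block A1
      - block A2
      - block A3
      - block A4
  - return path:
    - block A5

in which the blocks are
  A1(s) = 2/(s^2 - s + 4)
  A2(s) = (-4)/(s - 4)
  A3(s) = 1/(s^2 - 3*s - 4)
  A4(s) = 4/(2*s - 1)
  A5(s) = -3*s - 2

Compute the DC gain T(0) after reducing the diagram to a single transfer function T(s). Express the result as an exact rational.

Reducing step by step:

Step 1: combine A1, A2, A3, A4 in parallel -> (-4*s^4 - 6*s^3 - 29*s^2 - 53*s - 44)/(2*s^5 - 9*s^4 + 10*s^3 - 19*s^2 - 24*s + 16)
Step 2: collapse the loop ((A1+A2+A3+A4) forward, A5 return) -> (-4*s^4 - 6*s^3 - 29*s^2 - 53*s - 44)/(14*s^5 + 17*s^4 + 109*s^3 + 198*s^2 + 214*s + 104)
Step 2 gives the overall T(s). Then T(0) = -44/104 = -11/26.

Answer: -11/26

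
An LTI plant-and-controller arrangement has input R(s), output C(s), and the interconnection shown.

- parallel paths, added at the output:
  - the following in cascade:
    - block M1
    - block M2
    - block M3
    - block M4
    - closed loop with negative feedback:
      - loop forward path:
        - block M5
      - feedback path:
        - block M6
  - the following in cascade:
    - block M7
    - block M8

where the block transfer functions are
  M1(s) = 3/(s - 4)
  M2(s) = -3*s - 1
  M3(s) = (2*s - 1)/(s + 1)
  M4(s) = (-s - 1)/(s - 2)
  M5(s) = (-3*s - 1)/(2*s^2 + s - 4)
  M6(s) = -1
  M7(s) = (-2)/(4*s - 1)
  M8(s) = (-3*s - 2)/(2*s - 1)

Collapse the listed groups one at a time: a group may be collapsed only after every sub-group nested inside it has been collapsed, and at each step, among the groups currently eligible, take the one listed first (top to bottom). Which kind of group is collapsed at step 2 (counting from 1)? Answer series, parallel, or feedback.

[1] reduce the feedback loop with forward M5 and return M6
[2] reduce the series chain M1, M2, M3, M4, [M5/(1+M5*M6)]
[3] cascade M7, M8
[4] combine (M1*M2*M3*M4*[M5/(1+M5*M6)]), (M7*M8) in parallel
Step 2 collapses a series group.

Answer: series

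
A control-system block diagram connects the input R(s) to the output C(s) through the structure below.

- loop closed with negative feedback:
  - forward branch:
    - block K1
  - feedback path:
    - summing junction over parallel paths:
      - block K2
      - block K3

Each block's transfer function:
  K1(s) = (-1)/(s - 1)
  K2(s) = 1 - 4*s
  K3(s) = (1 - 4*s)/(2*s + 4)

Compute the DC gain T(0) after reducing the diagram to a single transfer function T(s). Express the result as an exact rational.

Step 1: combine K2, K3 in parallel gives (-8*s^2 - 18*s + 5)/(2*s + 4)
Step 2: collapse the loop (K1 forward, (K2+K3) return) gives (-2*s - 4)/(10*s^2 + 20*s - 9)
DC gain: substitute s = 0 into T(s) from step 2: T(0) = -4/(-9) = 4/9.

Therefore the answer is 4/9.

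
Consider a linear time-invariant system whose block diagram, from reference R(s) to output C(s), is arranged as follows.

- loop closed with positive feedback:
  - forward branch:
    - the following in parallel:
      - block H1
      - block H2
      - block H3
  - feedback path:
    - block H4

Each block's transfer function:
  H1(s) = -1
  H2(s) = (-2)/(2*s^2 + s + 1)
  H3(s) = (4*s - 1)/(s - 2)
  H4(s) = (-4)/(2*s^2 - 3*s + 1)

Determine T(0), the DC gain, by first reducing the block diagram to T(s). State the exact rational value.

First reduce the diagram to T(s).

Step 1 - parallel reduction of H1, H2, H3 -> (6*s^3 + 5*s^2 + 2*s + 5)/(2*s^3 - 3*s^2 - s - 2)
Step 2 - collapse the loop ((H1+H2+H3) forward, H4 return) -> (12*s^5 - 8*s^4 - 5*s^3 + 9*s^2 - 13*s + 5)/(4*s^5 - 12*s^4 + 33*s^3 + 16*s^2 + 13*s + 18)
Evaluating the step-2 result (the overall T(s)) at s = 0 gives T(0) = 5/18.

Answer: 5/18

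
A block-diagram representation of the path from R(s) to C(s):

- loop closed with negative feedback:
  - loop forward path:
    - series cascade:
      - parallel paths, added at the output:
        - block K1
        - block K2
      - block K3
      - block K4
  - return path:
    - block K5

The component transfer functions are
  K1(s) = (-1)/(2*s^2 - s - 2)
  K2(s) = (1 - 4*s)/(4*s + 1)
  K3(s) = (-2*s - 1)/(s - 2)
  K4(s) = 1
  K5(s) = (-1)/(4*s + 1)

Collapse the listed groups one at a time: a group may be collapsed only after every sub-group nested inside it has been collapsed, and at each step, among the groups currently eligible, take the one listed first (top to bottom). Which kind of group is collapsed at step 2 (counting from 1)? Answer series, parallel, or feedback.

Step 1: parallel reduction of K1, K2
Step 2: reduce the series chain (K1+K2), K3, K4
Step 3: reduce the feedback loop with forward ((K1+K2)*K3*K4) and return K5
Step 2: series.

Therefore the answer is series.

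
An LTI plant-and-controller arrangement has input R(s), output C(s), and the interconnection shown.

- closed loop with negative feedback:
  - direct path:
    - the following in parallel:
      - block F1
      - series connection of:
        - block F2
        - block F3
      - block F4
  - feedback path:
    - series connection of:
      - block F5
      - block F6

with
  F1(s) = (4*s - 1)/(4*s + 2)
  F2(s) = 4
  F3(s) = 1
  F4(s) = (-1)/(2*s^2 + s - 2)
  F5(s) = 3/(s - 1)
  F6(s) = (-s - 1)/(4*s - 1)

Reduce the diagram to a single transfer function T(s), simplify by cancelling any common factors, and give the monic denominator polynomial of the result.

The answer is s^5 - 4*s^4 - 139*s^3/16 + 31*s^2/32 + 173*s/32 + 11/8.

Reasoning:
Step 1 - reduce the series chain F2, F3; result 4
Step 2 - add F1, (F2*F3), F4 (parallel); result (40*s^3 + 34*s^2 - 37*s - 16)/(8*s^3 + 8*s^2 - 6*s - 4)
Step 3 - combine F5, F6 in series; result (-3*s - 3)/(4*s^2 - 5*s + 1)
Step 4 - reduce the feedback loop with forward (F1+(F2*F3)+F4) and return (F5*F6); result (160*s^5 - 64*s^4 - 278*s^3 + 155*s^2 + 43*s - 16)/(32*s^5 - 128*s^4 - 278*s^3 + 31*s^2 + 173*s + 44)
T(s) is the step-4 result (common factors already cancelled). Leading coefficient of the denominator: 32. Divide through by 32 for the monic polynomial.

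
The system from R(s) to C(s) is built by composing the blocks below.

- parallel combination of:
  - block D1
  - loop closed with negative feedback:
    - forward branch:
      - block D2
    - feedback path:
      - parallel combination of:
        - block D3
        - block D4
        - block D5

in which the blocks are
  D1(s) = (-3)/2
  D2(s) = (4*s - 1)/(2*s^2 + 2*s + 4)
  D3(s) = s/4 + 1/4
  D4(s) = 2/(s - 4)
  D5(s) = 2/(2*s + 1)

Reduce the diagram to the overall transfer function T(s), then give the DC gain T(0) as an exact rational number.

Step 1. combine D3, D4, D5 in parallel: (2*s^3 - 5*s^2 + 13*s - 28)/(8*s^2 - 28*s - 16)
Step 2. collapse the loop (D2 forward, (D3+D4+D5) return): (32*s^3 - 120*s^2 - 36*s + 16)/(24*s^4 - 62*s^3 + s^2 - 269*s - 36)
Step 3. combine D1, [D2/(1+D2*(D3+D4+D5))] in parallel: (-72*s^4 + 250*s^3 - 243*s^2 + 735*s + 140)/(48*s^4 - 124*s^3 + 2*s^2 - 538*s - 72)
That last expression is T(s); at s = 0 only the constant terms survive, so T(0) = 140/(-72) = -35/18.

Final answer: -35/18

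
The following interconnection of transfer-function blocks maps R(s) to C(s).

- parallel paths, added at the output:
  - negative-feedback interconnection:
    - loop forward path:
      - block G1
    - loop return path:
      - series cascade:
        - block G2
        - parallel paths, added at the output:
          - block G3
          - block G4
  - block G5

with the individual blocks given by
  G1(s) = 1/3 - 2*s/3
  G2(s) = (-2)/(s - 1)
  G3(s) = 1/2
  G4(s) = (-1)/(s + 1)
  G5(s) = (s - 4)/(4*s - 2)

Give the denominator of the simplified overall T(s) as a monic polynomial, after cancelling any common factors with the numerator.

Step 1. reduce the parallel group G3, G4: (s - 1)/(2*s + 2)
Step 2. reduce the series chain G2, (G3+G4): (-1)/(s + 1)
Step 3. feedback reduction of G1, (G2*(G3+G4)): (-2*s^2 - s + 1)/(5*s + 2)
Step 4. parallel reduction of [G1/(1+G1*(G2*(G3+G4)))], G5: (-8*s^3 + 5*s^2 - 12*s - 10)/(20*s^2 - 2*s - 4)
Step 4 gives the fully reduced T(s), with no common factor left to cancel. The denominator's leading coefficient is 20, so divide each of its coefficients by 20 to get the monic form.

Hence the answer: s^2 - s/10 - 1/5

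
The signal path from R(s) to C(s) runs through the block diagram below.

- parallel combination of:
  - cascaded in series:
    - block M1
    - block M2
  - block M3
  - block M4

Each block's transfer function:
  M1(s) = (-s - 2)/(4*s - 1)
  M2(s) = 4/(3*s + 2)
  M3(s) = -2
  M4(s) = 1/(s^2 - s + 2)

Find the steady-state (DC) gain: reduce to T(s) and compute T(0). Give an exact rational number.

Answer: 5/2

Working:
(1) reduce the series chain M1, M2 gives (-4*s - 8)/(12*s^2 + 5*s - 2)
(2) add (M1*M2), M3, M4 (parallel) gives (-24*s^4 + 10*s^3 - 26*s^2 - 19*s - 10)/(12*s^4 - 7*s^3 + 17*s^2 + 12*s - 4)
That last expression is T(s); at s = 0 only the constant terms survive, so T(0) = -10/(-4) = 5/2.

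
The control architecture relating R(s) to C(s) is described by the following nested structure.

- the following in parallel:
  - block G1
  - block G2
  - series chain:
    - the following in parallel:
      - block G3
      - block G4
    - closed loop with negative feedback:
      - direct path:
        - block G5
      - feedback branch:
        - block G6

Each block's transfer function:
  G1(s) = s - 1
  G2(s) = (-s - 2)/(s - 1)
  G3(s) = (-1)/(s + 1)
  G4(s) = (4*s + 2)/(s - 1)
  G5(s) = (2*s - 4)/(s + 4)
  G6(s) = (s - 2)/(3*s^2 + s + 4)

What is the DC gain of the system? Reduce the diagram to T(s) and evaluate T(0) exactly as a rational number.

Step 1 - parallel reduction of G3, G4 = (4*s^2 + 5*s + 3)/(s^2 - 1)
Step 2 - feedback reduction of G5, G6 = (6*s^3 - 10*s^2 + 4*s - 16)/(3*s^3 + 15*s^2 + 24)
Step 3 - combine (G3+G4), [G5/(1+G5*G6)] in series = (24*s^5 - 10*s^4 - 16*s^3 - 74*s^2 - 68*s - 48)/(3*s^5 + 15*s^4 - 3*s^3 + 9*s^2 - 24)
Step 4 - sum the parallel branches G1, G2, ((G3+G4)*[G5/(1+G5*G6)]) = (3*s^6 + 33*s^5 - 52*s^4 - 55*s^3 - 137*s^2 - 164*s - 72)/(3*s^5 + 15*s^4 - 3*s^3 + 9*s^2 - 24)
Evaluating the step-4 result (the overall T(s)) at s = 0 gives T(0) = -72/(-24) = 3.

Therefore the answer is 3.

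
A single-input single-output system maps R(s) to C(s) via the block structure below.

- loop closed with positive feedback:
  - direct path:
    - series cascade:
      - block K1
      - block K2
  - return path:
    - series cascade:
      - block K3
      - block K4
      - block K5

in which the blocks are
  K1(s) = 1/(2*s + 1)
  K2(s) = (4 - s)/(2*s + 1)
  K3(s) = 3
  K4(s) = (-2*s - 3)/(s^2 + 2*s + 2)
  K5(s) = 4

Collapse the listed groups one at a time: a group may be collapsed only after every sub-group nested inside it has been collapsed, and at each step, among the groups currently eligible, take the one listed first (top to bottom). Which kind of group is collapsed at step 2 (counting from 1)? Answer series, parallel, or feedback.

Step 1: cascade K1, K2
Step 2: cascade K3, K4, K5
Step 3: collapse the loop ((K1*K2) forward, (K3*K4*K5) return)
So the answer for step 2 is series.

Final answer: series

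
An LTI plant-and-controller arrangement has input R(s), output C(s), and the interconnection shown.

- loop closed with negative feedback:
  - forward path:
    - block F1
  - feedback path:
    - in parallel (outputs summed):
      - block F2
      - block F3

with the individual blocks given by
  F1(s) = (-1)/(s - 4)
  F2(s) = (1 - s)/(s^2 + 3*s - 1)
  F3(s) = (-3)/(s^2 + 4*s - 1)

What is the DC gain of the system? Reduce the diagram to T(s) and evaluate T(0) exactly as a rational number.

[1] sum the parallel branches F2, F3, giving (-s^3 - 6*s^2 - 4*s + 2)/(s^4 + 7*s^3 + 10*s^2 - 7*s + 1)
[2] reduce the feedback loop with forward F1 and return (F2+F3), giving (-s^4 - 7*s^3 - 10*s^2 + 7*s - 1)/(s^5 + 3*s^4 - 17*s^3 - 41*s^2 + 33*s - 6)
Step 2 gives the overall T(s). Then T(0) = -1/(-6) = 1/6.

Final answer: 1/6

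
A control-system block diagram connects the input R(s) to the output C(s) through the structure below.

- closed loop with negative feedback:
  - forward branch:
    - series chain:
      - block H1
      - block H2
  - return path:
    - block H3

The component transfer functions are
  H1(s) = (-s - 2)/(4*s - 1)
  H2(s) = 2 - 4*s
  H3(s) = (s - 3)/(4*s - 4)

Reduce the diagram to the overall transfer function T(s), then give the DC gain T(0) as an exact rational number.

The answer is 1.

Reasoning:
(1) cascade H1, H2 -> (4*s^2 + 6*s - 4)/(4*s - 1)
(2) apply the feedback formula to (H1*H2), H3 -> (8*s^3 + 4*s^2 - 20*s + 8)/(2*s^3 + 5*s^2 - 21*s + 8)
Step 2 gives the overall T(s). Then T(0) = 8/8 = 1.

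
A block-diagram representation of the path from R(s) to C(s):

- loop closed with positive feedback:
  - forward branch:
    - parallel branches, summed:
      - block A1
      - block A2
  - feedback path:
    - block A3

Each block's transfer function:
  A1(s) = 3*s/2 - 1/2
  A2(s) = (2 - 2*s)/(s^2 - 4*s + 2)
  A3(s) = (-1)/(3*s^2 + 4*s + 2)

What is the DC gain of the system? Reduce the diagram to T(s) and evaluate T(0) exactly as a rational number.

Answer: 2/5

Working:
1. parallel reduction of A1, A2, giving (3*s^3 - 13*s^2 + 6*s + 2)/(2*s^2 - 8*s + 4)
2. apply the feedback formula to (A1+A2), A3, giving (9*s^5 - 27*s^4 - 28*s^3 + 4*s^2 + 20*s + 4)/(6*s^4 - 13*s^3 - 29*s^2 + 6*s + 10)
That last expression is T(s); at s = 0 only the constant terms survive, so T(0) = 4/10 = 2/5.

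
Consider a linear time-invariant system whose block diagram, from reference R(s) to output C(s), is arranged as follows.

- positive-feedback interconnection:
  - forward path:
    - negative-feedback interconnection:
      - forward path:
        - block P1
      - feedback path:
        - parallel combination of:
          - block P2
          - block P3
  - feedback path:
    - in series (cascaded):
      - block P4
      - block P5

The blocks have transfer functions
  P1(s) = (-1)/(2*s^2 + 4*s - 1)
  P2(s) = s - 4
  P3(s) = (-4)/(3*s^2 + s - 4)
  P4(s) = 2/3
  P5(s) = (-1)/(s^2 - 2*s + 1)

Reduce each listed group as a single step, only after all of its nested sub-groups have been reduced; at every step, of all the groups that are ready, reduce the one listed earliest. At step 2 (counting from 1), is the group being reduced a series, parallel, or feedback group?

The answer is feedback.

Reasoning:
Step 1: add P2, P3 (parallel)
Step 2: collapse the loop (P1 forward, (P2+P3) return)
Step 3: reduce the series chain P4, P5
Step 4: close the feedback loop around [P1/(1+P1*(P2+P3))], (P4*P5)
Step 2 collapses a feedback group.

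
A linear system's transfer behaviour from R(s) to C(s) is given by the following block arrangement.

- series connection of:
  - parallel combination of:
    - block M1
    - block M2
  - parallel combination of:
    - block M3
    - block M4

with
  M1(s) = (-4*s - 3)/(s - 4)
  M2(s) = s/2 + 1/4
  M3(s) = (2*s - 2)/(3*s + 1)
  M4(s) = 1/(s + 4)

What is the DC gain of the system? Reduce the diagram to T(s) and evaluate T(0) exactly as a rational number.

Answer: -7/4

Working:
1. parallel reduction of M1, M2 = (2*s^2 - 23*s - 16)/(4*s - 16)
2. reduce the parallel group M3, M4 = (2*s^2 + 9*s - 7)/(3*s^2 + 13*s + 4)
3. combine (M1+M2), (M3+M4) in series = (4*s^4 - 28*s^3 - 253*s^2 + 17*s + 112)/(12*s^3 + 4*s^2 - 192*s - 64)
The step-3 result is T(s). Setting s = 0: T(0) = 112/(-64) = -7/4.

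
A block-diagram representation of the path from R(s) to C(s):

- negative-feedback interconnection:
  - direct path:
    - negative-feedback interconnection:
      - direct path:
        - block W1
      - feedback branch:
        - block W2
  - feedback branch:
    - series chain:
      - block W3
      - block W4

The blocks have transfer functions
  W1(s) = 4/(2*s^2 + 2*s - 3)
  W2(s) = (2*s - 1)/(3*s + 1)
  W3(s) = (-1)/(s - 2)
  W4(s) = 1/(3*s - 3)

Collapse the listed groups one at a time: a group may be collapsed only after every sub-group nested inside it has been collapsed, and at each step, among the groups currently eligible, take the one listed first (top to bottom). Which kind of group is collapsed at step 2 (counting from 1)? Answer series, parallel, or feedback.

The answer is series.

Reasoning:
Step 1. collapse the loop (W1 forward, W2 return)
Step 2. multiply W3, W4 (series)
Step 3. collapse the loop ([W1/(1+W1*W2)] forward, (W3*W4) return)
The group at step 2 is a series group.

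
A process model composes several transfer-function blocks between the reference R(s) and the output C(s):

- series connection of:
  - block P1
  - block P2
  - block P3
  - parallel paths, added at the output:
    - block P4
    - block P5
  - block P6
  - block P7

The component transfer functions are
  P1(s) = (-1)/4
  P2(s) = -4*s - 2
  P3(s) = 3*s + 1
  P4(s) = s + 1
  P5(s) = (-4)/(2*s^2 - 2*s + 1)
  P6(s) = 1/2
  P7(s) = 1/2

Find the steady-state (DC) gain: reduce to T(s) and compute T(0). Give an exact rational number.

Step 1. combine P4, P5 in parallel -> (2*s^3 - s - 3)/(2*s^2 - 2*s + 1)
Step 2. series reduction of P1, P2, P3, (P4+P5), P6, P7 -> (12*s^5 + 10*s^4 - 4*s^3 - 23*s^2 - 16*s - 3)/(16*s^2 - 16*s + 8)
That last expression is T(s); at s = 0 only the constant terms survive, so T(0) = -3/8.

Therefore the answer is -3/8.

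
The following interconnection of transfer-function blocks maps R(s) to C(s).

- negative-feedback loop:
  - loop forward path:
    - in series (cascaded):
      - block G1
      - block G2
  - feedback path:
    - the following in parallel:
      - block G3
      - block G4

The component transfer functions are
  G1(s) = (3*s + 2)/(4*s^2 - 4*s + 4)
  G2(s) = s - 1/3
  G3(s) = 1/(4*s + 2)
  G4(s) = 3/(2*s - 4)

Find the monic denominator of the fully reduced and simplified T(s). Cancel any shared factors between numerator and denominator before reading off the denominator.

Reducing step by step:

(1) reduce the series chain G1, G2, giving (9*s^2 + 3*s - 2)/(12*s^2 - 12*s + 12)
(2) parallel reduction of G3, G4, giving (7*s + 1)/(4*s^2 - 6*s - 4)
(3) feedback reduction of (G1*G2), (G3+G4), giving (36*s^4 - 42*s^3 - 62*s^2 + 8)/(48*s^4 - 57*s^3 + 102*s^2 - 35*s - 50)
Step 3 gives the fully reduced T(s), with no common factor left to cancel. The denominator's leading coefficient is 48, so divide each of its coefficients by 48 to get the monic form.

Answer: s^4 - 19*s^3/16 + 17*s^2/8 - 35*s/48 - 25/24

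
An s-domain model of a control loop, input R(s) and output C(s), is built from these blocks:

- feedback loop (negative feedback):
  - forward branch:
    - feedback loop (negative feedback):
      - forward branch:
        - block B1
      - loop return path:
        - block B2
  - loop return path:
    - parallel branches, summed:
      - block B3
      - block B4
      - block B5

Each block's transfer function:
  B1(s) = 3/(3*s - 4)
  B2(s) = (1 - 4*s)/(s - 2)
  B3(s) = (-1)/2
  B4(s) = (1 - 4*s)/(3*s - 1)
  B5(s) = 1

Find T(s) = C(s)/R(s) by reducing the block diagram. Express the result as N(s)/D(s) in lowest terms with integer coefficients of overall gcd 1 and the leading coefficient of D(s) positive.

Step 1: collapse the loop (B1 forward, B2 return) = (3*s - 6)/(3*s^2 - 22*s + 11)
Step 2: parallel reduction of B3, B4, B5 = (1 - 5*s)/(6*s - 2)
Step 3: reduce the feedback loop with forward [B1/(1+B1*B2)] and return (B3+B4+B5), which is the overall transfer function T(s) = C(s)/R(s) in lowest terms

Answer: (18*s^2 - 42*s + 12)/(18*s^3 - 153*s^2 + 143*s - 28)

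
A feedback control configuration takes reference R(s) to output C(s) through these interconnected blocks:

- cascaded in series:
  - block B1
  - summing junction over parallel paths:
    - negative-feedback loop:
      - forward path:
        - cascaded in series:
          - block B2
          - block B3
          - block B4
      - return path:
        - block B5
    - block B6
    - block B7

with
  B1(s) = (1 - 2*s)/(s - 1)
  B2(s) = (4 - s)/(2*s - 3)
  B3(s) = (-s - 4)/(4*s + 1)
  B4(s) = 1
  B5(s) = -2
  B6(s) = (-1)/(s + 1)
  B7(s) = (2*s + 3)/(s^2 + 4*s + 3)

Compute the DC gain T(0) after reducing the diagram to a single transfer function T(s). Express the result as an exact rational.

Step 1. combine B2, B3, B4 in series -> (s^2 - 16)/(8*s^2 - 10*s - 3)
Step 2. collapse the loop ((B2*B3*B4) forward, B5 return) -> (s^2 - 16)/(6*s^2 - 10*s + 29)
Step 3. sum the parallel branches [(B2*B3*B4)/(1+(B2*B3*B4)*B5)], B6, B7 -> (s^4 + 10*s^3 - 23*s^2 - 35*s - 48)/(6*s^4 + 14*s^3 + 7*s^2 + 86*s + 87)
Step 4. cascade B1, ([(B2*B3*B4)/(1+(B2*B3*B4)*B5)]+B6+B7) -> (-2*s^5 - 19*s^4 + 56*s^3 + 47*s^2 + 61*s - 48)/(6*s^5 + 8*s^4 - 7*s^3 + 79*s^2 + s - 87)
Evaluating the step-4 result (the overall T(s)) at s = 0 gives T(0) = -48/(-87) = 16/29.

Answer: 16/29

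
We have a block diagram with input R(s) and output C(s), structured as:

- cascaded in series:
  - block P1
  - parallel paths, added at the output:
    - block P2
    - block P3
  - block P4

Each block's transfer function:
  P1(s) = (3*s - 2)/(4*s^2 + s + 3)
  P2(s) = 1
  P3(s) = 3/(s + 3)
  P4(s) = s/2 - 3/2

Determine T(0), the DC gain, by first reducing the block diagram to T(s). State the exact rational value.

1. sum the parallel branches P2, P3, giving (s + 6)/(s + 3)
2. series reduction of P1, (P2+P3), P4, giving (3*s^3 + 7*s^2 - 60*s + 36)/(8*s^3 + 26*s^2 + 12*s + 18)
The step-2 result is T(s). Setting s = 0: T(0) = 36/18 = 2.

Hence the answer: 2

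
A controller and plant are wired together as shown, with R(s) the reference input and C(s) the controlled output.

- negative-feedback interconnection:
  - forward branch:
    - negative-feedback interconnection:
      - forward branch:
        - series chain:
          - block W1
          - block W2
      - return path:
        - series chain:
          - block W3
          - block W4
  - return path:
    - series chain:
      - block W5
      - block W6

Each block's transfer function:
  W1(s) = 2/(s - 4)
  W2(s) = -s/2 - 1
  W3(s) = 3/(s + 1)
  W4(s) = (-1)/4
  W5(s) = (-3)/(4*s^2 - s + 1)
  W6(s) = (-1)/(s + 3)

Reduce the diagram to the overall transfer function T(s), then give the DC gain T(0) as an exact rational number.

Step 1. combine W1, W2 in series -> (-s - 2)/(s - 4)
Step 2. cascade W3, W4 -> (-3)/(4*s + 4)
Step 3. reduce the feedback loop with forward (W1*W2) and return (W3*W4) -> (-4*s^2 - 12*s - 8)/(4*s^2 - 9*s - 10)
Step 4. multiply W5, W6 (series) -> 3/(4*s^3 + 11*s^2 - 2*s + 3)
Step 5. reduce the feedback loop with forward [(W1*W2)/(1+(W1*W2)*(W3*W4))] and return (W5*W6) -> (-16*s^5 - 92*s^4 - 156*s^3 - 76*s^2 - 20*s - 24)/(16*s^5 + 8*s^4 - 147*s^3 - 92*s^2 - 43*s - 54)
Step 5 gives the overall T(s). Then T(0) = -24/(-54) = 4/9.

Final answer: 4/9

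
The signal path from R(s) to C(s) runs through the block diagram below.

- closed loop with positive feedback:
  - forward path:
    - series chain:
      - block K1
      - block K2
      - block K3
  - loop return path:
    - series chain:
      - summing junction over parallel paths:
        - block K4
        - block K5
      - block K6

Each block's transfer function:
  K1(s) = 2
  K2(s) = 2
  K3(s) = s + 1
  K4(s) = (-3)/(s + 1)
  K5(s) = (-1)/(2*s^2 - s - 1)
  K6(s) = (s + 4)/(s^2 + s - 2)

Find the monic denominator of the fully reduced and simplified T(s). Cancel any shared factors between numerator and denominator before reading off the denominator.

The answer is s^4 + 25*s^3/2 + 41*s^2 - 39*s/2 - 15.

Reasoning:
1. reduce the series chain K1, K2, K3, giving 4*s + 4
2. sum the parallel branches K4, K5, giving (-6*s^2 + 2*s + 2)/(2*s^3 + s^2 - 2*s - 1)
3. reduce the series chain (K4+K5), K6, giving (-6*s^3 - 22*s^2 + 10*s + 8)/(2*s^5 + 3*s^4 - 5*s^3 - 5*s^2 + 3*s + 2)
4. feedback reduction of (K1*K2*K3), ((K4+K5)*K6), giving (8*s^5 + 12*s^4 - 20*s^3 - 20*s^2 + 12*s + 8)/(2*s^4 + 25*s^3 + 82*s^2 - 39*s - 30)
No further cancellation is possible in the step-4 result, so that is T(s). Its denominator becomes monic after dividing by the leading coefficient 2.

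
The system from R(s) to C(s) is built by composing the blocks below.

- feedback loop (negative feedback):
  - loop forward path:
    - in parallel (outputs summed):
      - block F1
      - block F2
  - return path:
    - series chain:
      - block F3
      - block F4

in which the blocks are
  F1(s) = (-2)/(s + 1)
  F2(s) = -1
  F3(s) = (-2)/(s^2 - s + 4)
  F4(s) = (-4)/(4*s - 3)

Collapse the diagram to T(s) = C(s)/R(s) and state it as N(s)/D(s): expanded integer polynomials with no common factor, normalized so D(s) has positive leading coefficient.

(1) add F1, F2 (parallel); result (-s - 3)/(s + 1)
(2) reduce the series chain F3, F4; result 8/(4*s^3 - 7*s^2 + 19*s - 12)
(3) close the feedback loop around (F1+F2), (F3*F4) - this is the overall T(s), already in the required normalized form

Final answer: (-4*s^4 - 5*s^3 + 2*s^2 - 45*s + 36)/(4*s^4 - 3*s^3 + 12*s^2 - s - 36)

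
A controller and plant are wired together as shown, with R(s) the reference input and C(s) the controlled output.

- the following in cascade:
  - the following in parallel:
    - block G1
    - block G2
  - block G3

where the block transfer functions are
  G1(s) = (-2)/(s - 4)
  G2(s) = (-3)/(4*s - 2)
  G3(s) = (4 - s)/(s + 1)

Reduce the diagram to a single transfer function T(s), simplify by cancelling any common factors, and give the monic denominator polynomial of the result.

First reduce the diagram to T(s).

Step 1. combine G1, G2 in parallel: (16 - 11*s)/(4*s^2 - 18*s + 8)
Step 2. series reduction of (G1+G2), G3: (11*s - 16)/(4*s^2 + 2*s - 2)
T(s) is the step-2 result (common factors already cancelled). Leading coefficient of the denominator: 4. Divide through by 4 for the monic polynomial.

Answer: s^2 + s/2 - 1/2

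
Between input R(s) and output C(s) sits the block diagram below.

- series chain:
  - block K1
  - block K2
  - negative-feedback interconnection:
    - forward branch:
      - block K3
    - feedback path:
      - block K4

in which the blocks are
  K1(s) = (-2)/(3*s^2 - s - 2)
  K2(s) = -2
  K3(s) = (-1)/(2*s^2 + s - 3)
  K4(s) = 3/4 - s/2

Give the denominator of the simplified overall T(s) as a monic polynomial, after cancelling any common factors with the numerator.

First reduce the diagram to T(s).

(1) collapse the loop (K3 forward, K4 return): (-4)/(8*s^2 + 6*s - 15)
(2) reduce the series chain K1, K2, [K3/(1+K3*K4)]: (-16)/(24*s^4 + 10*s^3 - 67*s^2 + 3*s + 30)
T(s) is the step-2 result (common factors already cancelled). Leading coefficient of the denominator: 24. Divide through by 24 for the monic polynomial.

Answer: s^4 + 5*s^3/12 - 67*s^2/24 + s/8 + 5/4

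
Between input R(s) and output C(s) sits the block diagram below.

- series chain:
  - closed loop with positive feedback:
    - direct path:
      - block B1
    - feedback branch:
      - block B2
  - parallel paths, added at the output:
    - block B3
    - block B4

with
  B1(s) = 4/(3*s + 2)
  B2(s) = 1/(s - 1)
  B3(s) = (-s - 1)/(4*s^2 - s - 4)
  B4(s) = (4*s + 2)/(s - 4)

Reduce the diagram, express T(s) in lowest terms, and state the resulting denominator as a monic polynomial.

The answer is s^5 - 55*s^4/12 - 7*s^3/12 + 25*s^2/2 - 4*s/3 - 8.

Reasoning:
Step 1 - close the feedback loop around B1, B2 = (4*s - 4)/(3*s^2 - s - 6)
Step 2 - combine B3, B4 in parallel = (16*s^3 + 3*s^2 - 15*s - 4)/(4*s^3 - 17*s^2 + 16)
Step 3 - multiply [B1/(1-B1*B2)], (B3+B4) (series) = (64*s^4 - 52*s^3 - 72*s^2 + 44*s + 16)/(12*s^5 - 55*s^4 - 7*s^3 + 150*s^2 - 16*s - 96)
That last expression is T(s), already simplified. Scaling its denominator by 1/12 (the reciprocal of the leading coefficient) yields the monic denominator.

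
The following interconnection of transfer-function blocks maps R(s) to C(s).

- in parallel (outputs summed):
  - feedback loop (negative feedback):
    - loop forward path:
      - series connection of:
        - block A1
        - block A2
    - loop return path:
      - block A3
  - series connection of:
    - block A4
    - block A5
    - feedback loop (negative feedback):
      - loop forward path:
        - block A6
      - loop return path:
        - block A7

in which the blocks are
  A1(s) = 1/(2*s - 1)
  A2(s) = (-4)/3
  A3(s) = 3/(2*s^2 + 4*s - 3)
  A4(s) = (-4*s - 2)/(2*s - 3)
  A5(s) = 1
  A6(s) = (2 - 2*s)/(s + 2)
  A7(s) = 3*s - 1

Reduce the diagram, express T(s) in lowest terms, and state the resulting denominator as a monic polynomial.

Answer: s^6 - 3*s^5/2 - 19*s^4/4 + 85*s^3/8 - 39*s^2/8 - 9*s/16

Working:
(1) series reduction of A1, A2 gives (-4)/(6*s - 3)
(2) feedback reduction of (A1*A2), A3 gives (-8*s^2 - 16*s + 12)/(12*s^3 + 18*s^2 - 30*s - 3)
(3) apply the feedback formula to A6, A7 gives (2*s - 2)/(6*s^2 - 9*s)
(4) series reduction of A4, A5, [A6/(1+A6*A7)] gives (-8*s^2 + 4*s + 4)/(12*s^3 - 36*s^2 + 27*s)
(5) parallel reduction of [(A1*A2)/(1+(A1*A2)*A3)], (A4*A5*[A6/(1+A6*A7)]) gives (-64*s^5 + 288*s^3 - 296*s^2 + 64*s - 4)/(48*s^6 - 72*s^5 - 228*s^4 + 510*s^3 - 234*s^2 - 27*s)
T(s) is the step-5 result (common factors already cancelled). Leading coefficient of the denominator: 48. Divide through by 48 for the monic polynomial.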